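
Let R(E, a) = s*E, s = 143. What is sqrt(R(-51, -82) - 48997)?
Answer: I*sqrt(56290) ≈ 237.26*I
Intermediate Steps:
R(E, a) = 143*E
sqrt(R(-51, -82) - 48997) = sqrt(143*(-51) - 48997) = sqrt(-7293 - 48997) = sqrt(-56290) = I*sqrt(56290)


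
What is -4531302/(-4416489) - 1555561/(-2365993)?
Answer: 279224553305/165863207279 ≈ 1.6835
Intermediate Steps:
-4531302/(-4416489) - 1555561/(-2365993) = -4531302*(-1/4416489) - 1555561*(-1/2365993) = 503478/490721 + 222223/337999 = 279224553305/165863207279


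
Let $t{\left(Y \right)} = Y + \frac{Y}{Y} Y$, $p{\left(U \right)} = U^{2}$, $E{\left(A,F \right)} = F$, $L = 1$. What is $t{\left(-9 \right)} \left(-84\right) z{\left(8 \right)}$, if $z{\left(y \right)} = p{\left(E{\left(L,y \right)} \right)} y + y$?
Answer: $786240$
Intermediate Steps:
$z{\left(y \right)} = y + y^{3}$ ($z{\left(y \right)} = y^{2} y + y = y^{3} + y = y + y^{3}$)
$t{\left(Y \right)} = 2 Y$ ($t{\left(Y \right)} = Y + 1 Y = Y + Y = 2 Y$)
$t{\left(-9 \right)} \left(-84\right) z{\left(8 \right)} = 2 \left(-9\right) \left(-84\right) \left(8 + 8^{3}\right) = \left(-18\right) \left(-84\right) \left(8 + 512\right) = 1512 \cdot 520 = 786240$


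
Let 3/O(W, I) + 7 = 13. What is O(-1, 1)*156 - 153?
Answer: -75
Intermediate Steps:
O(W, I) = 1/2 (O(W, I) = 3/(-7 + 13) = 3/6 = 3*(1/6) = 1/2)
O(-1, 1)*156 - 153 = (1/2)*156 - 153 = 78 - 153 = -75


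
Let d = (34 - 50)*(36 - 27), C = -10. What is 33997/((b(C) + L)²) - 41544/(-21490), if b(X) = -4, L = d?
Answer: 820287653/235358480 ≈ 3.4853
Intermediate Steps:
d = -144 (d = -16*9 = -144)
L = -144
33997/((b(C) + L)²) - 41544/(-21490) = 33997/((-4 - 144)²) - 41544/(-21490) = 33997/((-148)²) - 41544*(-1/21490) = 33997/21904 + 20772/10745 = 820287653/235358480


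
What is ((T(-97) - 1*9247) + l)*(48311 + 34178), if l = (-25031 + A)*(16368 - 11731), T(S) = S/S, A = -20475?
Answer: -17406875633752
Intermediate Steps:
T(S) = 1
l = -211011322 (l = (-25031 - 20475)*(16368 - 11731) = -45506*4637 = -211011322)
((T(-97) - 1*9247) + l)*(48311 + 34178) = ((1 - 1*9247) - 211011322)*(48311 + 34178) = ((1 - 9247) - 211011322)*82489 = (-9246 - 211011322)*82489 = -211020568*82489 = -17406875633752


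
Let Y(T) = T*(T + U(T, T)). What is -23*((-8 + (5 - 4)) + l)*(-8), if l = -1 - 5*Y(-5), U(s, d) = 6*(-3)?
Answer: -107272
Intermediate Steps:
U(s, d) = -18
Y(T) = T*(-18 + T) (Y(T) = T*(T - 18) = T*(-18 + T))
l = -576 (l = -1 - (-25)*(-18 - 5) = -1 - (-25)*(-23) = -1 - 5*115 = -1 - 575 = -576)
-23*((-8 + (5 - 4)) + l)*(-8) = -23*((-8 + (5 - 4)) - 576)*(-8) = -23*((-8 + 1) - 576)*(-8) = -23*(-7 - 576)*(-8) = -23*(-583)*(-8) = 13409*(-8) = -107272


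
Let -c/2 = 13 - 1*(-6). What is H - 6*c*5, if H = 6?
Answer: 1146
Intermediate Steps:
c = -38 (c = -2*(13 - 1*(-6)) = -2*(13 + 6) = -2*19 = -38)
H - 6*c*5 = 6 - (-228)*5 = 6 - 6*(-190) = 6 + 1140 = 1146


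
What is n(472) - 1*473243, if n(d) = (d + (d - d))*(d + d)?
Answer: -27675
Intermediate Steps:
n(d) = 2*d**2 (n(d) = (d + 0)*(2*d) = d*(2*d) = 2*d**2)
n(472) - 1*473243 = 2*472**2 - 1*473243 = 2*222784 - 473243 = 445568 - 473243 = -27675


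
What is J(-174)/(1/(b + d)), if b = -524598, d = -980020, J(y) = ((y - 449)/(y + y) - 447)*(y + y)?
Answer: -233114980594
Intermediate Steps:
J(y) = 2*y*(-447 + (-449 + y)/(2*y)) (J(y) = ((-449 + y)/((2*y)) - 447)*(2*y) = ((-449 + y)*(1/(2*y)) - 447)*(2*y) = ((-449 + y)/(2*y) - 447)*(2*y) = (-447 + (-449 + y)/(2*y))*(2*y) = 2*y*(-447 + (-449 + y)/(2*y)))
J(-174)/(1/(b + d)) = (-449 - 893*(-174))/(1/(-524598 - 980020)) = (-449 + 155382)/(1/(-1504618)) = 154933/(-1/1504618) = 154933*(-1504618) = -233114980594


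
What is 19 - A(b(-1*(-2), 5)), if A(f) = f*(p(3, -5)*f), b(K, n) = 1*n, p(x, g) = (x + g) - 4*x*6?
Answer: 1869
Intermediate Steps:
p(x, g) = g - 23*x (p(x, g) = (g + x) - 24*x = g - 23*x)
b(K, n) = n
A(f) = -74*f**2 (A(f) = f*((-5 - 23*3)*f) = f*((-5 - 69)*f) = f*(-74*f) = -74*f**2)
19 - A(b(-1*(-2), 5)) = 19 - (-74)*5**2 = 19 - (-74)*25 = 19 - 1*(-1850) = 19 + 1850 = 1869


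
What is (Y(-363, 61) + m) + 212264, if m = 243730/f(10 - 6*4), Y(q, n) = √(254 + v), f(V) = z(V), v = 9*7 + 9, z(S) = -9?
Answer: 1666646/9 + √326 ≈ 1.8520e+5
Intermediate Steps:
v = 72 (v = 63 + 9 = 72)
f(V) = -9
Y(q, n) = √326 (Y(q, n) = √(254 + 72) = √326)
m = -243730/9 (m = 243730/(-9) = 243730*(-⅑) = -243730/9 ≈ -27081.)
(Y(-363, 61) + m) + 212264 = (√326 - 243730/9) + 212264 = (-243730/9 + √326) + 212264 = 1666646/9 + √326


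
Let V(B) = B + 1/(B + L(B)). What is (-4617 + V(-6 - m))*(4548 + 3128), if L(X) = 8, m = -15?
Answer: -601299460/17 ≈ -3.5371e+7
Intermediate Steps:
V(B) = B + 1/(8 + B) (V(B) = B + 1/(B + 8) = B + 1/(8 + B))
(-4617 + V(-6 - m))*(4548 + 3128) = (-4617 + (1 + (-6 - 1*(-15))**2 + 8*(-6 - 1*(-15)))/(8 + (-6 - 1*(-15))))*(4548 + 3128) = (-4617 + (1 + (-6 + 15)**2 + 8*(-6 + 15))/(8 + (-6 + 15)))*7676 = (-4617 + (1 + 9**2 + 8*9)/(8 + 9))*7676 = (-4617 + (1 + 81 + 72)/17)*7676 = (-4617 + (1/17)*154)*7676 = (-4617 + 154/17)*7676 = -78335/17*7676 = -601299460/17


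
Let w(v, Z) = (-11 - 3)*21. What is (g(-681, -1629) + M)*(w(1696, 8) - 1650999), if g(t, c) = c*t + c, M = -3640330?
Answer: 4182081164730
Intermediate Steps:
g(t, c) = c + c*t
w(v, Z) = -294 (w(v, Z) = -14*21 = -294)
(g(-681, -1629) + M)*(w(1696, 8) - 1650999) = (-1629*(1 - 681) - 3640330)*(-294 - 1650999) = (-1629*(-680) - 3640330)*(-1651293) = (1107720 - 3640330)*(-1651293) = -2532610*(-1651293) = 4182081164730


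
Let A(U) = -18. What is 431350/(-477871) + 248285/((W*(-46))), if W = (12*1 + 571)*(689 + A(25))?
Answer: -342640818545/373879580206 ≈ -0.91645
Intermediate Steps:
W = 391193 (W = (12*1 + 571)*(689 - 18) = (12 + 571)*671 = 583*671 = 391193)
431350/(-477871) + 248285/((W*(-46))) = 431350/(-477871) + 248285/((391193*(-46))) = 431350*(-1/477871) + 248285/(-17994878) = -431350/477871 + 248285*(-1/17994878) = -431350/477871 - 10795/782386 = -342640818545/373879580206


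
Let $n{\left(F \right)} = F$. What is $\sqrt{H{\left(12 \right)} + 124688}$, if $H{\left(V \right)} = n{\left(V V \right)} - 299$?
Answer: $3 \sqrt{13837} \approx 352.89$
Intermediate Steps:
$H{\left(V \right)} = -299 + V^{2}$ ($H{\left(V \right)} = V V - 299 = V^{2} - 299 = -299 + V^{2}$)
$\sqrt{H{\left(12 \right)} + 124688} = \sqrt{\left(-299 + 12^{2}\right) + 124688} = \sqrt{\left(-299 + 144\right) + 124688} = \sqrt{-155 + 124688} = \sqrt{124533} = 3 \sqrt{13837}$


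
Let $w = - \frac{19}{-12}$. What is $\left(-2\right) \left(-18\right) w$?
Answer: $57$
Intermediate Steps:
$w = \frac{19}{12}$ ($w = \left(-19\right) \left(- \frac{1}{12}\right) = \frac{19}{12} \approx 1.5833$)
$\left(-2\right) \left(-18\right) w = \left(-2\right) \left(-18\right) \frac{19}{12} = 36 \cdot \frac{19}{12} = 57$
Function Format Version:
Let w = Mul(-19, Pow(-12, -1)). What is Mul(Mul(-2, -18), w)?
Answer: 57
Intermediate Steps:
w = Rational(19, 12) (w = Mul(-19, Rational(-1, 12)) = Rational(19, 12) ≈ 1.5833)
Mul(Mul(-2, -18), w) = Mul(Mul(-2, -18), Rational(19, 12)) = Mul(36, Rational(19, 12)) = 57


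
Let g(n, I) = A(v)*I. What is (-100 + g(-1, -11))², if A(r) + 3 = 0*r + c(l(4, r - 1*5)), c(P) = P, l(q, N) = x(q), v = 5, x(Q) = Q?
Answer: 12321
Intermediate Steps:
l(q, N) = q
A(r) = 1 (A(r) = -3 + (0*r + 4) = -3 + (0 + 4) = -3 + 4 = 1)
g(n, I) = I (g(n, I) = 1*I = I)
(-100 + g(-1, -11))² = (-100 - 11)² = (-111)² = 12321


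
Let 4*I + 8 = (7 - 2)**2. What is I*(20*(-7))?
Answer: -595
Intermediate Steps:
I = 17/4 (I = -2 + (7 - 2)**2/4 = -2 + (1/4)*5**2 = -2 + (1/4)*25 = -2 + 25/4 = 17/4 ≈ 4.2500)
I*(20*(-7)) = 17*(20*(-7))/4 = (17/4)*(-140) = -595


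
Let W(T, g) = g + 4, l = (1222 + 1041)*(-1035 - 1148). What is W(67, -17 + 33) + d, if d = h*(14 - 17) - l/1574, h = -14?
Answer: 5037717/1574 ≈ 3200.6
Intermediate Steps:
l = -4940129 (l = 2263*(-2183) = -4940129)
W(T, g) = 4 + g
d = 5006237/1574 (d = -14*(14 - 17) - (-4940129)/1574 = -14*(-3) - (-4940129)/1574 = 42 - 1*(-4940129/1574) = 42 + 4940129/1574 = 5006237/1574 ≈ 3180.6)
W(67, -17 + 33) + d = (4 + (-17 + 33)) + 5006237/1574 = (4 + 16) + 5006237/1574 = 20 + 5006237/1574 = 5037717/1574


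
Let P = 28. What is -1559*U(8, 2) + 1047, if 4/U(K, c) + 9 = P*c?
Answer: 42973/47 ≈ 914.32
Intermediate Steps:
U(K, c) = 4/(-9 + 28*c)
-1559*U(8, 2) + 1047 = -6236/(-9 + 28*2) + 1047 = -6236/(-9 + 56) + 1047 = -6236/47 + 1047 = 42973/47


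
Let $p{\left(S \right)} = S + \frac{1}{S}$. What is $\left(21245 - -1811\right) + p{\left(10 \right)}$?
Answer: $\frac{230661}{10} \approx 23066.0$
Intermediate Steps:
$\left(21245 - -1811\right) + p{\left(10 \right)} = \left(21245 - -1811\right) + \left(10 + \frac{1}{10}\right) = \left(21245 + 1811\right) + \left(10 + \frac{1}{10}\right) = 23056 + \frac{101}{10} = \frac{230661}{10}$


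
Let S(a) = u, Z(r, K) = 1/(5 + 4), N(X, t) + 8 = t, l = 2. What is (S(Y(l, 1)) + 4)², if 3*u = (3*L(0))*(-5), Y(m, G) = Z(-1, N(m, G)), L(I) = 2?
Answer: 36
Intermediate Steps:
N(X, t) = -8 + t
Z(r, K) = ⅑ (Z(r, K) = 1/9 = ⅑)
Y(m, G) = ⅑
u = -10 (u = ((3*2)*(-5))/3 = (6*(-5))/3 = (⅓)*(-30) = -10)
S(a) = -10
(S(Y(l, 1)) + 4)² = (-10 + 4)² = (-6)² = 36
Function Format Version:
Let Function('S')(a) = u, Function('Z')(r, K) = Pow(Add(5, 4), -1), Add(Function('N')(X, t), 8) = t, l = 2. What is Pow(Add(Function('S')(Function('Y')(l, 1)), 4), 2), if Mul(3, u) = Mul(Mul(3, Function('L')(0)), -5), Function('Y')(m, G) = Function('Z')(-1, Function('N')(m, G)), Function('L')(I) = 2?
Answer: 36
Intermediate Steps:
Function('N')(X, t) = Add(-8, t)
Function('Z')(r, K) = Rational(1, 9) (Function('Z')(r, K) = Pow(9, -1) = Rational(1, 9))
Function('Y')(m, G) = Rational(1, 9)
u = -10 (u = Mul(Rational(1, 3), Mul(Mul(3, 2), -5)) = Mul(Rational(1, 3), Mul(6, -5)) = Mul(Rational(1, 3), -30) = -10)
Function('S')(a) = -10
Pow(Add(Function('S')(Function('Y')(l, 1)), 4), 2) = Pow(Add(-10, 4), 2) = Pow(-6, 2) = 36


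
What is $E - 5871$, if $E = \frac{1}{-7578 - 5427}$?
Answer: $- \frac{76352356}{13005} \approx -5871.0$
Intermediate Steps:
$E = - \frac{1}{13005}$ ($E = \frac{1}{-13005} = - \frac{1}{13005} \approx -7.6893 \cdot 10^{-5}$)
$E - 5871 = - \frac{1}{13005} - 5871 = - \frac{76352356}{13005}$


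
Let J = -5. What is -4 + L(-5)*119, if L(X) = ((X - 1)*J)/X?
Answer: -718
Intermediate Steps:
L(X) = (5 - 5*X)/X (L(X) = ((X - 1)*(-5))/X = ((-1 + X)*(-5))/X = (5 - 5*X)/X)
-4 + L(-5)*119 = -4 + (-5 + 5/(-5))*119 = -4 + (-5 + 5*(-⅕))*119 = -4 + (-5 - 1)*119 = -4 - 6*119 = -4 - 714 = -718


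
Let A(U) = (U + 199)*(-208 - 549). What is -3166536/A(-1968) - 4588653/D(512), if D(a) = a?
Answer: -6146437924281/685636096 ≈ -8964.6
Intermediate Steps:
A(U) = -150643 - 757*U (A(U) = (199 + U)*(-757) = -150643 - 757*U)
-3166536/A(-1968) - 4588653/D(512) = -3166536/(-150643 - 757*(-1968)) - 4588653/512 = -3166536/(-150643 + 1489776) - 4588653*1/512 = -3166536/1339133 - 4588653/512 = -6146437924281/685636096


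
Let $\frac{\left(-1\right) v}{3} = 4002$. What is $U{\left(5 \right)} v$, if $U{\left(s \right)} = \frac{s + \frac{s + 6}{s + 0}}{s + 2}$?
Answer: $- \frac{432216}{35} \approx -12349.0$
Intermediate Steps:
$v = -12006$ ($v = \left(-3\right) 4002 = -12006$)
$U{\left(s \right)} = \frac{s + \frac{6 + s}{s}}{2 + s}$
$U{\left(5 \right)} v = \frac{6 + 5 + 5^{2}}{5 \left(2 + 5\right)} \left(-12006\right) = \frac{6 + 5 + 25}{5 \cdot 7} \left(-12006\right) = \frac{1}{5} \cdot \frac{1}{7} \cdot 36 \left(-12006\right) = \frac{36}{35} \left(-12006\right) = - \frac{432216}{35}$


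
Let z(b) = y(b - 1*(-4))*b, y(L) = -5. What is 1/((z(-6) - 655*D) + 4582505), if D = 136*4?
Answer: 1/4226215 ≈ 2.3662e-7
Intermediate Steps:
D = 544
z(b) = -5*b
1/((z(-6) - 655*D) + 4582505) = 1/((-5*(-6) - 655*544) + 4582505) = 1/((30 - 356320) + 4582505) = 1/(-356290 + 4582505) = 1/4226215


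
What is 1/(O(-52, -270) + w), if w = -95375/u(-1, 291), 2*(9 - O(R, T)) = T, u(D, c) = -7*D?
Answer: -1/13481 ≈ -7.4178e-5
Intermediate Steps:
O(R, T) = 9 - T/2
w = -13625 (w = -95375/((-7*(-1))) = -95375/7 = -95375*1/7 = -13625)
1/(O(-52, -270) + w) = 1/((9 - 1/2*(-270)) - 13625) = 1/((9 + 135) - 13625) = 1/(144 - 13625) = 1/(-13481) = -1/13481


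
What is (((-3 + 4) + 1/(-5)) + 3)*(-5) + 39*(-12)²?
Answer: 5597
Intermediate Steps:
(((-3 + 4) + 1/(-5)) + 3)*(-5) + 39*(-12)² = ((1 - ⅕) + 3)*(-5) + 39*144 = (⅘ + 3)*(-5) + 5616 = (19/5)*(-5) + 5616 = -19 + 5616 = 5597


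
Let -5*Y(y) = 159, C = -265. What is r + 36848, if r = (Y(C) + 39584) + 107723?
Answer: 920616/5 ≈ 1.8412e+5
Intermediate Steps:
Y(y) = -159/5 (Y(y) = -⅕*159 = -159/5)
r = 736376/5 (r = (-159/5 + 39584) + 107723 = 197761/5 + 107723 = 736376/5 ≈ 1.4728e+5)
r + 36848 = 736376/5 + 36848 = 920616/5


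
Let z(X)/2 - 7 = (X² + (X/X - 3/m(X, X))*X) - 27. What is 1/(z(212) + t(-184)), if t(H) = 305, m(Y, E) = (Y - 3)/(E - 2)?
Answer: 209/18663473 ≈ 1.1198e-5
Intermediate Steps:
m(Y, E) = (-3 + Y)/(-2 + E)
z(X) = -40 + 2*X² + 2*X*(1 - 3*(-2 + X)/(-3 + X)) (z(X) = 14 + 2*((X² + (X/X - 3*(-2 + X)/(-3 + X))*X) - 27) = 14 + 2*((X² + (1 - 3*(-2 + X)/(-3 + X))*X) - 27) = 14 + 2*((X² + X*(1 - 3*(-2 + X)/(-3 + X))) - 27) = 14 + 2*(-27 + X² + X*(1 - 3*(-2 + X)/(-3 + X))) = 14 + (-54 + 2*X² + 2*X*(1 - 3*(-2 + X)/(-3 + X))) = -40 + 2*X² + 2*X*(1 - 3*(-2 + X)/(-3 + X)))
1/(z(212) + t(-184)) = 1/(2*(60 + 212³ - 17*212 - 5*212²)/(-3 + 212) + 305) = 1/(2*(60 + 9528128 - 3604 - 5*44944)/209 + 305) = 1/(2*(1/209)*(60 + 9528128 - 3604 - 224720) + 305) = 1/(2*(1/209)*9299864 + 305) = 1/(18599728/209 + 305) = 1/(18663473/209) = 209/18663473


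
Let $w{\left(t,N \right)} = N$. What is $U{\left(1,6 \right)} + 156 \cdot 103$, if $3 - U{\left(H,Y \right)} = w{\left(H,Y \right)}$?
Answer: $16065$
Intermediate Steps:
$U{\left(H,Y \right)} = 3 - Y$
$U{\left(1,6 \right)} + 156 \cdot 103 = \left(3 - 6\right) + 156 \cdot 103 = \left(3 - 6\right) + 16068 = -3 + 16068 = 16065$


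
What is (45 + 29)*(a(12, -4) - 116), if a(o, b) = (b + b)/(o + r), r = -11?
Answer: -9176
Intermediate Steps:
a(o, b) = 2*b/(-11 + o) (a(o, b) = (b + b)/(o - 11) = (2*b)/(-11 + o) = 2*b/(-11 + o))
(45 + 29)*(a(12, -4) - 116) = (45 + 29)*(2*(-4)/(-11 + 12) - 116) = 74*(2*(-4)/1 - 116) = 74*(2*(-4)*1 - 116) = 74*(-8 - 116) = 74*(-124) = -9176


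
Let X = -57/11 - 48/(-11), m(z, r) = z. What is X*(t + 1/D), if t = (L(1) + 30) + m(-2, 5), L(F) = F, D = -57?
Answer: -4956/209 ≈ -23.713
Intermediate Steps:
t = 29 (t = (1 + 30) - 2 = 31 - 2 = 29)
X = -9/11 (X = -57*1/11 - 48*(-1/11) = -57/11 + 48/11 = -9/11 ≈ -0.81818)
X*(t + 1/D) = -9*(29 + 1/(-57))/11 = -9*(29 - 1/57)/11 = -9/11*1652/57 = -4956/209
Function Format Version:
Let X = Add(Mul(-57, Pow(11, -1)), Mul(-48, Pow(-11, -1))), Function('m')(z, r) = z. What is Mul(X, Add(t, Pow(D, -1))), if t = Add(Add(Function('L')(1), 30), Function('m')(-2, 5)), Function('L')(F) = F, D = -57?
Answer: Rational(-4956, 209) ≈ -23.713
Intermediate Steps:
t = 29 (t = Add(Add(1, 30), -2) = Add(31, -2) = 29)
X = Rational(-9, 11) (X = Add(Mul(-57, Rational(1, 11)), Mul(-48, Rational(-1, 11))) = Add(Rational(-57, 11), Rational(48, 11)) = Rational(-9, 11) ≈ -0.81818)
Mul(X, Add(t, Pow(D, -1))) = Mul(Rational(-9, 11), Add(29, Pow(-57, -1))) = Mul(Rational(-9, 11), Add(29, Rational(-1, 57))) = Mul(Rational(-9, 11), Rational(1652, 57)) = Rational(-4956, 209)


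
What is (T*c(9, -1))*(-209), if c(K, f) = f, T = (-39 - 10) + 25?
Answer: -5016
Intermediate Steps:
T = -24 (T = -49 + 25 = -24)
(T*c(9, -1))*(-209) = -24*(-1)*(-209) = 24*(-209) = -5016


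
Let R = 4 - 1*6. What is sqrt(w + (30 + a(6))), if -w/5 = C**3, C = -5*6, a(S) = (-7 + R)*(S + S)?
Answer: sqrt(134922) ≈ 367.32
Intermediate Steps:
R = -2 (R = 4 - 6 = -2)
a(S) = -18*S (a(S) = (-7 - 2)*(S + S) = -18*S)
C = -30
w = 135000 (w = -5*(-30)**3 = -5*(-27000) = 135000)
sqrt(w + (30 + a(6))) = sqrt(135000 + (30 - 18*6)) = sqrt(135000 + (30 - 108)) = sqrt(135000 - 78) = sqrt(134922)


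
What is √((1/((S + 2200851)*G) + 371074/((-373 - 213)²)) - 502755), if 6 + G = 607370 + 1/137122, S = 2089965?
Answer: I*√1747418530691529965136748856194241047022/58955012525334192 ≈ 709.05*I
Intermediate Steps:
G = 83282966409/137122 (G = -6 + (607370 + 1/137122) = -6 + 83283789141/137122 = 83282966409/137122 ≈ 6.0736e+5)
√((1/((S + 2200851)*G) + 371074/((-373 - 213)²)) - 502755) = √((1/((2089965 + 2200851)*(83282966409/137122)) + 371074/((-373 - 213)²)) - 502755) = √(((137122/83282966409)/4290816 + 371074/((-586)²)) - 502755) = √(((1/4290816)*(137122/83282966409) + 371074/343396) - 502755) = √((1853/4829079524259456 + 371074*(1/343396)) - 502755) = √((1853/4829079524259456 + 185537/171698) - 502755) = √(447986463846422422133/414571648078150038144 - 502755) = √(-208427520943066476004664587/414571648078150038144) = I*√1747418530691529965136748856194241047022/58955012525334192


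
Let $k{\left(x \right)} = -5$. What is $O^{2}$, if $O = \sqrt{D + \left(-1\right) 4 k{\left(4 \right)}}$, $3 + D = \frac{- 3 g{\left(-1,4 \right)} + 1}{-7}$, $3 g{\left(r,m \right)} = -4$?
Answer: $\frac{114}{7} \approx 16.286$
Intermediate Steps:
$g{\left(r,m \right)} = - \frac{4}{3}$ ($g{\left(r,m \right)} = \frac{1}{3} \left(-4\right) = - \frac{4}{3}$)
$D = - \frac{26}{7}$ ($D = -3 + \frac{\left(-3\right) \left(- \frac{4}{3}\right) + 1}{-7} = -3 + \left(4 + 1\right) \left(- \frac{1}{7}\right) = -3 + 5 \left(- \frac{1}{7}\right) = -3 - \frac{5}{7} = - \frac{26}{7} \approx -3.7143$)
$O = \frac{\sqrt{798}}{7}$ ($O = \sqrt{- \frac{26}{7} + \left(-1\right) 4 \left(-5\right)} = \sqrt{- \frac{26}{7} - -20} = \sqrt{- \frac{26}{7} + 20} = \sqrt{\frac{114}{7}} = \frac{\sqrt{798}}{7} \approx 4.0356$)
$O^{2} = \left(\frac{\sqrt{798}}{7}\right)^{2} = \frac{114}{7}$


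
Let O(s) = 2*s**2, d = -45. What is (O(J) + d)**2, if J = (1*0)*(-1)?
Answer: 2025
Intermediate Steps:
J = 0 (J = 0*(-1) = 0)
(O(J) + d)**2 = (2*0**2 - 45)**2 = (2*0 - 45)**2 = (0 - 45)**2 = (-45)**2 = 2025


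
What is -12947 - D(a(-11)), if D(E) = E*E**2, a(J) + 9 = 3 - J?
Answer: -13072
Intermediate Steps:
a(J) = -6 - J (a(J) = -9 + (3 - J) = -6 - J)
D(E) = E**3
-12947 - D(a(-11)) = -12947 - (-6 - 1*(-11))**3 = -12947 - (-6 + 11)**3 = -12947 - 1*5**3 = -12947 - 1*125 = -12947 - 125 = -13072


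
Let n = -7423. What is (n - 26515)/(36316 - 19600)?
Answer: -16969/8358 ≈ -2.0303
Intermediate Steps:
(n - 26515)/(36316 - 19600) = (-7423 - 26515)/(36316 - 19600) = -33938/16716 = -33938*1/16716 = -16969/8358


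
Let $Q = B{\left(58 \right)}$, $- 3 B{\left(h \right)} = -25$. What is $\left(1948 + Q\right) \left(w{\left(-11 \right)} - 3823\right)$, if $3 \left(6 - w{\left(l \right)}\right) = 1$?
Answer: $- \frac{67211788}{9} \approx -7.468 \cdot 10^{6}$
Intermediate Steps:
$B{\left(h \right)} = \frac{25}{3}$ ($B{\left(h \right)} = \left(- \frac{1}{3}\right) \left(-25\right) = \frac{25}{3}$)
$Q = \frac{25}{3} \approx 8.3333$
$w{\left(l \right)} = \frac{17}{3}$ ($w{\left(l \right)} = 6 - \frac{1}{3} = \frac{17}{3}$)
$\left(1948 + Q\right) \left(w{\left(-11 \right)} - 3823\right) = \left(1948 + \frac{25}{3}\right) \left(\frac{17}{3} - 3823\right) = \frac{5869}{3} \left(- \frac{11452}{3}\right) = - \frac{67211788}{9}$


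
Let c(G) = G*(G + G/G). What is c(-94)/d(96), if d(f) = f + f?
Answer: 1457/32 ≈ 45.531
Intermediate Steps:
d(f) = 2*f
c(G) = G*(1 + G) (c(G) = G*(G + 1) = G*(1 + G))
c(-94)/d(96) = (-94*(1 - 94))/((2*96)) = -94*(-93)/192 = 8742*(1/192) = 1457/32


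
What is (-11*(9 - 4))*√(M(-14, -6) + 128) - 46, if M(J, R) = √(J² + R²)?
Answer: -46 - 55*√(128 + 2*√58) ≈ -704.24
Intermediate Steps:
(-11*(9 - 4))*√(M(-14, -6) + 128) - 46 = (-11*(9 - 4))*√(√((-14)² + (-6)²) + 128) - 46 = (-11*5)*√(√(196 + 36) + 128) - 46 = -55*√(√232 + 128) - 46 = -55*√(2*√58 + 128) - 46 = -55*√(128 + 2*√58) - 46 = -46 - 55*√(128 + 2*√58)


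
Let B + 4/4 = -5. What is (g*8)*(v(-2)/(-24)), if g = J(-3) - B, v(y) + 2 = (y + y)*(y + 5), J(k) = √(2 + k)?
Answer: 28 + 14*I/3 ≈ 28.0 + 4.6667*I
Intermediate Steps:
B = -6 (B = -1 - 5 = -6)
v(y) = -2 + 2*y*(5 + y) (v(y) = -2 + (y + y)*(y + 5) = -2 + (2*y)*(5 + y) = -2 + 2*y*(5 + y))
g = 6 + I (g = √(2 - 3) - 1*(-6) = √(-1) + 6 = I + 6 = 6 + I ≈ 6.0 + 1.0*I)
(g*8)*(v(-2)/(-24)) = ((6 + I)*8)*((-2 + 2*(-2)² + 10*(-2))/(-24)) = (48 + 8*I)*((-2 + 2*4 - 20)*(-1/24)) = (48 + 8*I)*((-2 + 8 - 20)*(-1/24)) = (48 + 8*I)*(-14*(-1/24)) = (48 + 8*I)*(7/12) = 28 + 14*I/3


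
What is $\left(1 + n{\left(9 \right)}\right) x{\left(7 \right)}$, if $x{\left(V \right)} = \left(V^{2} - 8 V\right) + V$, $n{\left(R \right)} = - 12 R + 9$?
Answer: $0$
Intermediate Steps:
$n{\left(R \right)} = 9 - 12 R$
$x{\left(V \right)} = V^{2} - 7 V$
$\left(1 + n{\left(9 \right)}\right) x{\left(7 \right)} = \left(1 + \left(9 - 108\right)\right) 7 \left(-7 + 7\right) = \left(1 + \left(9 - 108\right)\right) 7 \cdot 0 = \left(1 - 99\right) 0 = \left(-98\right) 0 = 0$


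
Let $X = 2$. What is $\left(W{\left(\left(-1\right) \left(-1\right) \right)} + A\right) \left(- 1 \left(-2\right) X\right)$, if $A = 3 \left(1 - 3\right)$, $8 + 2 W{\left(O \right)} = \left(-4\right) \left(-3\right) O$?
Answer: $-16$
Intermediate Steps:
$W{\left(O \right)} = -4 + 6 O$ ($W{\left(O \right)} = -4 + \frac{\left(-4\right) \left(-3\right) O}{2} = -4 + \frac{12 O}{2} = -4 + 6 O$)
$A = -6$ ($A = 3 \left(-2\right) = -6$)
$\left(W{\left(\left(-1\right) \left(-1\right) \right)} + A\right) \left(- 1 \left(-2\right) X\right) = \left(\left(-4 + 6 \left(\left(-1\right) \left(-1\right)\right)\right) - 6\right) \left(- 1 \left(-2\right) 2\right) = \left(\left(-4 + 6 \cdot 1\right) - 6\right) \left(- \left(-2\right) 2\right) = \left(\left(-4 + 6\right) - 6\right) \left(\left(-1\right) \left(-4\right)\right) = \left(2 - 6\right) 4 = \left(-4\right) 4 = -16$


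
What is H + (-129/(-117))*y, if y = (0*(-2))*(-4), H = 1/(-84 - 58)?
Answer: -1/142 ≈ -0.0070423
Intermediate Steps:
H = -1/142 (H = 1/(-142) = -1/142 ≈ -0.0070423)
y = 0 (y = 0*(-4) = 0)
H + (-129/(-117))*y = -1/142 - 129/(-117)*0 = -1/142 - 129*(-1/117)*0 = -1/142 + (43/39)*0 = -1/142 + 0 = -1/142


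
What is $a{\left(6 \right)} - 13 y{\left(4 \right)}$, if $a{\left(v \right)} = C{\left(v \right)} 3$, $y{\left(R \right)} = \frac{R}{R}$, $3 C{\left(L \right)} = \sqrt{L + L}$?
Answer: $-13 + 2 \sqrt{3} \approx -9.5359$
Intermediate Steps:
$C{\left(L \right)} = \frac{\sqrt{2} \sqrt{L}}{3}$ ($C{\left(L \right)} = \frac{\sqrt{L + L}}{3} = \frac{\sqrt{2 L}}{3} = \frac{\sqrt{2} \sqrt{L}}{3}$)
$y{\left(R \right)} = 1$
$a{\left(v \right)} = \sqrt{2} \sqrt{v}$ ($a{\left(v \right)} = \frac{\sqrt{2} \sqrt{v}}{3} \cdot 3 = \sqrt{2} \sqrt{v}$)
$a{\left(6 \right)} - 13 y{\left(4 \right)} = \sqrt{2} \sqrt{6} - 13 = 2 \sqrt{3} - 13 = -13 + 2 \sqrt{3}$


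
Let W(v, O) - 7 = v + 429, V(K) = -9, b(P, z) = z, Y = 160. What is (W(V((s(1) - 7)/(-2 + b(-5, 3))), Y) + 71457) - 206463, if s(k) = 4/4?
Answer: -134579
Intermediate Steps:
s(k) = 1 (s(k) = 4*(1/4) = 1)
W(v, O) = 436 + v (W(v, O) = 7 + (v + 429) = 7 + (429 + v) = 436 + v)
(W(V((s(1) - 7)/(-2 + b(-5, 3))), Y) + 71457) - 206463 = ((436 - 9) + 71457) - 206463 = (427 + 71457) - 206463 = 71884 - 206463 = -134579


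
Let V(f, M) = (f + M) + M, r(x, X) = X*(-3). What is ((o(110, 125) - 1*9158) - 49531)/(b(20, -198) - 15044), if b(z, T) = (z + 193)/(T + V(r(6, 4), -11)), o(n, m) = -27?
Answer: 13622112/3490421 ≈ 3.9027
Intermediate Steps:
r(x, X) = -3*X
V(f, M) = f + 2*M (V(f, M) = (M + f) + M = f + 2*M)
b(z, T) = (193 + z)/(-34 + T) (b(z, T) = (z + 193)/(T + (-3*4 + 2*(-11))) = (193 + z)/(T + (-12 - 22)) = (193 + z)/(T - 34) = (193 + z)/(-34 + T))
((o(110, 125) - 1*9158) - 49531)/(b(20, -198) - 15044) = ((-27 - 1*9158) - 49531)/((193 + 20)/(-34 - 198) - 15044) = ((-27 - 9158) - 49531)/(213/(-232) - 15044) = (-9185 - 49531)/(-1/232*213 - 15044) = -58716/(-213/232 - 15044) = -58716/(-3490421/232) = -58716*(-232/3490421) = 13622112/3490421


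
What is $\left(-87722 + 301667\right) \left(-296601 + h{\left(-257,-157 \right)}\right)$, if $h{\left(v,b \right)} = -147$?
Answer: $-63487750860$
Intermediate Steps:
$\left(-87722 + 301667\right) \left(-296601 + h{\left(-257,-157 \right)}\right) = \left(-87722 + 301667\right) \left(-296601 - 147\right) = 213945 \left(-296748\right) = -63487750860$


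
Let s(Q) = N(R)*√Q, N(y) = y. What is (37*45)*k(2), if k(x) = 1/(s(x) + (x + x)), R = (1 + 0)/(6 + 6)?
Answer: 479520/1151 - 9990*√2/1151 ≈ 404.34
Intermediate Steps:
R = 1/12 ≈ 0.083333
s(Q) = √Q/12
k(x) = 1/(2*x + √x/12) (k(x) = 1/(√x/12 + (x + x)) = 1/(√x/12 + 2*x) = 1/(2*x + √x/12))
(37*45)*k(2) = (37*45)*(12/(√2 + 24*2)) = 1665*(12/(√2 + 48)) = 1665*(12/(48 + √2)) = 19980/(48 + √2)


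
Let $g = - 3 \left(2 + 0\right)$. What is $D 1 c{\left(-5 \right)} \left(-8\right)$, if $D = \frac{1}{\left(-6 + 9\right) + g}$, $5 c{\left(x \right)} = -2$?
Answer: $- \frac{16}{15} \approx -1.0667$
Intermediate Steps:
$g = -6$ ($g = \left(-3\right) 2 = -6$)
$c{\left(x \right)} = - \frac{2}{5}$ ($c{\left(x \right)} = \frac{1}{5} \left(-2\right) = - \frac{2}{5}$)
$D = - \frac{1}{3}$ ($D = \frac{1}{\left(-6 + 9\right) - 6} = \frac{1}{3 - 6} = \frac{1}{-3} = - \frac{1}{3} \approx -0.33333$)
$D 1 c{\left(-5 \right)} \left(-8\right) = - \frac{1 \left(- \frac{2}{5}\right)}{3} \left(-8\right) = \left(- \frac{1}{3}\right) \left(- \frac{2}{5}\right) \left(-8\right) = \frac{2}{15} \left(-8\right) = - \frac{16}{15}$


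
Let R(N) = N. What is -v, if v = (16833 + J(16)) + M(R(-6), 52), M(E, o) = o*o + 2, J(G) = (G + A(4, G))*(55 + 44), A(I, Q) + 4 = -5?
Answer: -20232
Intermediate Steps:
A(I, Q) = -9 (A(I, Q) = -4 - 5 = -9)
J(G) = -891 + 99*G (J(G) = (G - 9)*(55 + 44) = (-9 + G)*99 = -891 + 99*G)
M(E, o) = 2 + o² (M(E, o) = o² + 2 = 2 + o²)
v = 20232 (v = (16833 + (-891 + 99*16)) + (2 + 52²) = (16833 + (-891 + 1584)) + (2 + 2704) = (16833 + 693) + 2706 = 17526 + 2706 = 20232)
-v = -1*20232 = -20232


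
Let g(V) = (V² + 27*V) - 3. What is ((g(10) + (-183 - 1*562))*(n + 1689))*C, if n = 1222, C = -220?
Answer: 242078760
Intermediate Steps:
g(V) = -3 + V² + 27*V
((g(10) + (-183 - 1*562))*(n + 1689))*C = (((-3 + 10² + 27*10) + (-183 - 1*562))*(1222 + 1689))*(-220) = (((-3 + 100 + 270) + (-183 - 562))*2911)*(-220) = ((367 - 745)*2911)*(-220) = -378*2911*(-220) = -1100358*(-220) = 242078760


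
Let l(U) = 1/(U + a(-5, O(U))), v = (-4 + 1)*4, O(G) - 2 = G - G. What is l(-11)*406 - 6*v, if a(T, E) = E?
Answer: 242/9 ≈ 26.889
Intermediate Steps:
O(G) = 2 (O(G) = 2 + (G - G) = 2 + 0 = 2)
v = -12 (v = -3*4 = -12)
l(U) = 1/(2 + U) (l(U) = 1/(U + 2) = 1/(2 + U))
l(-11)*406 - 6*v = 406/(2 - 11) - 6*(-12) = 406/(-9) + 72 = -1/9*406 + 72 = -406/9 + 72 = 242/9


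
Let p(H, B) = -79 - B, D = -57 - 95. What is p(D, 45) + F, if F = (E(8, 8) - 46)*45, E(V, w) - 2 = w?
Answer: -1744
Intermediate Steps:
D = -152
E(V, w) = 2 + w
F = -1620 (F = ((2 + 8) - 46)*45 = (10 - 46)*45 = -36*45 = -1620)
p(D, 45) + F = (-79 - 1*45) - 1620 = (-79 - 45) - 1620 = -124 - 1620 = -1744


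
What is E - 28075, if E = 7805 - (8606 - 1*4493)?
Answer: -24383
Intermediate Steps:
E = 3692 (E = 7805 - (8606 - 4493) = 7805 - 1*4113 = 7805 - 4113 = 3692)
E - 28075 = 3692 - 28075 = -24383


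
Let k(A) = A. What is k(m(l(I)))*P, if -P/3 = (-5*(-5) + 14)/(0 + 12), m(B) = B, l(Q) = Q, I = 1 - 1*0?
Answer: -39/4 ≈ -9.7500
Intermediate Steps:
I = 1 (I = 1 + 0 = 1)
P = -39/4 (P = -3*(-5*(-5) + 14)/(0 + 12) = -3*(25 + 14)/12 = -117/12 = -3*13/4 = -39/4 ≈ -9.7500)
k(m(l(I)))*P = 1*(-39/4) = -39/4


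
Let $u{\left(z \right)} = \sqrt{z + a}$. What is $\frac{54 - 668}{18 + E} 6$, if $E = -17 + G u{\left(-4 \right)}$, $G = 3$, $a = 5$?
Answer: $-921$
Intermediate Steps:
$u{\left(z \right)} = \sqrt{5 + z}$ ($u{\left(z \right)} = \sqrt{z + 5} = \sqrt{5 + z}$)
$E = -14$ ($E = -17 + 3 \sqrt{5 - 4} = -17 + 3 \sqrt{1} = -17 + 3 \cdot 1 = -17 + 3 = -14$)
$\frac{54 - 668}{18 + E} 6 = \frac{54 - 668}{18 - 14} \cdot 6 = - \frac{614}{4} \cdot 6 = \left(-614\right) \frac{1}{4} \cdot 6 = \left(- \frac{307}{2}\right) 6 = -921$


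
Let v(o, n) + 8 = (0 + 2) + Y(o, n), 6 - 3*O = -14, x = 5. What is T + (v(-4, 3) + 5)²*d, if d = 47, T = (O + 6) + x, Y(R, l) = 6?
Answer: 3578/3 ≈ 1192.7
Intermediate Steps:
O = 20/3 (O = 2 - ⅓*(-14) = 2 + 14/3 = 20/3 ≈ 6.6667)
T = 53/3 (T = (20/3 + 6) + 5 = 38/3 + 5 = 53/3 ≈ 17.667)
v(o, n) = 0 (v(o, n) = -8 + ((0 + 2) + 6) = -8 + (2 + 6) = -8 + 8 = 0)
T + (v(-4, 3) + 5)²*d = 53/3 + (0 + 5)²*47 = 53/3 + 5²*47 = 53/3 + 25*47 = 53/3 + 1175 = 3578/3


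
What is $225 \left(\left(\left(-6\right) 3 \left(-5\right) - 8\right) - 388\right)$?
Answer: $-68850$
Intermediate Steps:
$225 \left(\left(\left(-6\right) 3 \left(-5\right) - 8\right) - 388\right) = 225 \left(\left(\left(-18\right) \left(-5\right) - 8\right) - 388\right) = 225 \left(\left(90 - 8\right) - 388\right) = 225 \left(82 - 388\right) = 225 \left(-306\right) = -68850$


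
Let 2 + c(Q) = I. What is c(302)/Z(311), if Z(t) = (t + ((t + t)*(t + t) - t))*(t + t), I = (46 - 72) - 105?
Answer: -133/240641848 ≈ -5.5269e-7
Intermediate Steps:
I = -131 (I = -26 - 105 = -131)
c(Q) = -133 (c(Q) = -2 - 131 = -133)
Z(t) = 8*t**3 (Z(t) = (t + ((2*t)*(2*t) - t))*(2*t) = (t + (4*t**2 - t))*(2*t) = (t + (-t + 4*t**2))*(2*t) = (4*t**2)*(2*t) = 8*t**3)
c(302)/Z(311) = -133/(8*311**3) = -133/(8*30080231) = -133/240641848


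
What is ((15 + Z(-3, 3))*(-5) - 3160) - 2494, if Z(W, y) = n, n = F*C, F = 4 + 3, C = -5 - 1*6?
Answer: -5344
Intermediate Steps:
C = -11 (C = -5 - 6 = -11)
F = 7
n = -77 (n = 7*(-11) = -77)
Z(W, y) = -77
((15 + Z(-3, 3))*(-5) - 3160) - 2494 = ((15 - 77)*(-5) - 3160) - 2494 = (-62*(-5) - 3160) - 2494 = (310 - 3160) - 2494 = -2850 - 2494 = -5344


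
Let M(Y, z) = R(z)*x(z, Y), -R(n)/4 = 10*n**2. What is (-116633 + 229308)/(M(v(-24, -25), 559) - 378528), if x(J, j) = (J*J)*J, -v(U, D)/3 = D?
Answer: -112675/2183328233450488 ≈ -5.1607e-11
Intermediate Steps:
v(U, D) = -3*D
x(J, j) = J**3 (x(J, j) = J**2*J = J**3)
R(n) = -40*n**2
M(Y, z) = -40*z**5 (M(Y, z) = (-40*z**2)*z**3 = -40*z**5)
(-116633 + 229308)/(M(v(-24, -25), 559) - 378528) = (-116633 + 229308)/(-40*559**5 - 378528) = 112675/(-40*54583205826799 - 378528) = 112675/(-2183328233071960 - 378528) = 112675/(-2183328233450488) = 112675*(-1/2183328233450488) = -112675/2183328233450488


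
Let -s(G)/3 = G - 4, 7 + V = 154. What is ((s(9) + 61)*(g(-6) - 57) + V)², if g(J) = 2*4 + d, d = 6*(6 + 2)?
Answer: 10201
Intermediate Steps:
V = 147 (V = -7 + 154 = 147)
s(G) = 12 - 3*G (s(G) = -3*(G - 4) = -3*(-4 + G) = 12 - 3*G)
d = 48 (d = 6*8 = 48)
g(J) = 56 (g(J) = 2*4 + 48 = 8 + 48 = 56)
((s(9) + 61)*(g(-6) - 57) + V)² = (((12 - 3*9) + 61)*(56 - 57) + 147)² = (((12 - 27) + 61)*(-1) + 147)² = ((-15 + 61)*(-1) + 147)² = (46*(-1) + 147)² = (-46 + 147)² = 101² = 10201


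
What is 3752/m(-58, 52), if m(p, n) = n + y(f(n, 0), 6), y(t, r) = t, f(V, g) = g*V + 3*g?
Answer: 938/13 ≈ 72.154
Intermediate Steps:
f(V, g) = 3*g + V*g (f(V, g) = V*g + 3*g = 3*g + V*g)
m(p, n) = n (m(p, n) = n + 0*(3 + n) = n + 0 = n)
3752/m(-58, 52) = 3752/52 = 3752*(1/52) = 938/13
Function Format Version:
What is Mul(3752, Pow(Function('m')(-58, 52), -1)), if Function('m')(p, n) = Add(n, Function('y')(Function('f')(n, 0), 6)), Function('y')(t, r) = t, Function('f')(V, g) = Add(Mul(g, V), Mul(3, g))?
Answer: Rational(938, 13) ≈ 72.154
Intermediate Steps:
Function('f')(V, g) = Add(Mul(3, g), Mul(V, g)) (Function('f')(V, g) = Add(Mul(V, g), Mul(3, g)) = Add(Mul(3, g), Mul(V, g)))
Function('m')(p, n) = n (Function('m')(p, n) = Add(n, Mul(0, Add(3, n))) = Add(n, 0) = n)
Mul(3752, Pow(Function('m')(-58, 52), -1)) = Mul(3752, Pow(52, -1)) = Mul(3752, Rational(1, 52)) = Rational(938, 13)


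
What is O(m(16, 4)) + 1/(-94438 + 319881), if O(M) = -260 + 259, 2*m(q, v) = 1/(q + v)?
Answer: -225442/225443 ≈ -1.0000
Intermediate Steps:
m(q, v) = 1/(2*(q + v))
O(M) = -1
O(m(16, 4)) + 1/(-94438 + 319881) = -1 + 1/(-94438 + 319881) = -1 + 1/225443 = -225442/225443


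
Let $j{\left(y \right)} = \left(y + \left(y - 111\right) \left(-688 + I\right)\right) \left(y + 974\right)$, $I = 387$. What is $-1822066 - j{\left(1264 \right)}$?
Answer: $772053716$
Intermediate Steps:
$j{\left(y \right)} = \left(974 + y\right) \left(33411 - 300 y\right)$ ($j{\left(y \right)} = \left(y + \left(y - 111\right) \left(-688 + 387\right)\right) \left(y + 974\right) = \left(y + \left(-111 + y\right) \left(-301\right)\right) \left(974 + y\right) = \left(y - \left(-33411 + 301 y\right)\right) \left(974 + y\right) = \left(33411 - 300 y\right) \left(974 + y\right) = \left(974 + y\right) \left(33411 - 300 y\right)$)
$-1822066 - j{\left(1264 \right)} = -1822066 - \left(32542314 - 327109296 - 300 \cdot 1264^{2}\right) = -1822066 - \left(32542314 - 327109296 - 479308800\right) = -1822066 - -773875782 = -1822066 + 773875782 = 772053716$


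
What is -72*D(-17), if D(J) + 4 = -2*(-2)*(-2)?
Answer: 864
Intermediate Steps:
D(J) = -12 (D(J) = -4 - 2*(-2)*(-2) = -4 + 4*(-2) = -4 - 8 = -12)
-72*D(-17) = -72*(-12) = 864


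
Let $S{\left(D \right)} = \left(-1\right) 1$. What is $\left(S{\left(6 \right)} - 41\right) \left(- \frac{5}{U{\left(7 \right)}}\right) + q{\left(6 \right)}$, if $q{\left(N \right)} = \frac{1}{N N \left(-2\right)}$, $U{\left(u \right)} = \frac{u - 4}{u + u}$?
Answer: $\frac{70559}{72} \approx 979.99$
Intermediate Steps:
$U{\left(u \right)} = \frac{-4 + u}{2 u}$
$S{\left(D \right)} = -1$
$q{\left(N \right)} = - \frac{1}{2 N^{2}}$ ($q{\left(N \right)} = \frac{1}{N^{2} \left(-2\right)} = \frac{1}{\left(-2\right) N^{2}} = - \frac{1}{2 N^{2}}$)
$\left(S{\left(6 \right)} - 41\right) \left(- \frac{5}{U{\left(7 \right)}}\right) + q{\left(6 \right)} = \left(-1 - 41\right) \left(- \frac{5}{\frac{1}{2} \cdot \frac{1}{7} \left(-4 + 7\right)}\right) - \frac{1}{2 \cdot 36} = - 42 \left(- \frac{5}{\frac{1}{2} \cdot \frac{1}{7} \cdot 3}\right) - \frac{1}{72} = - 42 \left(- \frac{5}{\frac{3}{14}}\right) - \frac{1}{72} = - 42 \left(\left(-5\right) \frac{14}{3}\right) - \frac{1}{72} = \left(-42\right) \left(- \frac{70}{3}\right) - \frac{1}{72} = 980 - \frac{1}{72} = \frac{70559}{72}$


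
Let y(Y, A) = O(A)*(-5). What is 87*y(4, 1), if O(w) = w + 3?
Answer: -1740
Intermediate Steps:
O(w) = 3 + w
y(Y, A) = -15 - 5*A (y(Y, A) = (3 + A)*(-5) = -15 - 5*A)
87*y(4, 1) = 87*(-15 - 5*1) = 87*(-15 - 5) = 87*(-20) = -1740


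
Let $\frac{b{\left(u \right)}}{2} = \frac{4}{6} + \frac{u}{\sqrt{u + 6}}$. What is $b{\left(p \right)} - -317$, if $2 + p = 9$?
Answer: $\frac{955}{3} + \frac{14 \sqrt{13}}{13} \approx 322.22$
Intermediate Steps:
$p = 7$ ($p = -2 + 9 = 7$)
$b{\left(u \right)} = \frac{4}{3} + \frac{2 u}{\sqrt{6 + u}}$ ($b{\left(u \right)} = 2 \left(\frac{4}{6} + \frac{u}{\sqrt{u + 6}}\right) = 2 \left(4 \cdot \frac{1}{6} + \frac{u}{\sqrt{6 + u}}\right) = 2 \left(\frac{2}{3} + \frac{u}{\sqrt{6 + u}}\right) = \frac{4}{3} + \frac{2 u}{\sqrt{6 + u}}$)
$b{\left(p \right)} - -317 = \left(\frac{4}{3} + 2 \cdot 7 \frac{1}{\sqrt{6 + 7}}\right) - -317 = \left(\frac{4}{3} + 2 \cdot 7 \frac{1}{\sqrt{13}}\right) + 317 = \left(\frac{4}{3} + 2 \cdot 7 \frac{\sqrt{13}}{13}\right) + 317 = \left(\frac{4}{3} + \frac{14 \sqrt{13}}{13}\right) + 317 = \frac{955}{3} + \frac{14 \sqrt{13}}{13}$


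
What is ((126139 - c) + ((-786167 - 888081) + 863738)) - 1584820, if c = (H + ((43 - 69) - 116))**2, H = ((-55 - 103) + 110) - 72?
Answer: -2337835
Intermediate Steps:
H = -120 (H = (-158 + 110) - 72 = -48 - 72 = -120)
c = 68644 (c = (-120 + ((43 - 69) - 116))**2 = (-120 + (-26 - 116))**2 = (-120 - 142)**2 = (-262)**2 = 68644)
((126139 - c) + ((-786167 - 888081) + 863738)) - 1584820 = ((126139 - 1*68644) + ((-786167 - 888081) + 863738)) - 1584820 = ((126139 - 68644) + (-1674248 + 863738)) - 1584820 = (57495 - 810510) - 1584820 = -753015 - 1584820 = -2337835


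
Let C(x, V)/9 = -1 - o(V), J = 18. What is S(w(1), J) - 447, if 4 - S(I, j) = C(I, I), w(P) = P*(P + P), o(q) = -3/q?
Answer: -895/2 ≈ -447.50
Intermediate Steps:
w(P) = 2*P² (w(P) = P*(2*P) = 2*P²)
C(x, V) = -9 + 27/V (C(x, V) = 9*(-1 - (-3)/V) = 9*(-1 + 3/V) = -9 + 27/V)
S(I, j) = 13 - 27/I (S(I, j) = 4 - (-9 + 27/I) = 4 + (9 - 27/I) = 13 - 27/I)
S(w(1), J) - 447 = (13 - 27/(2*1²)) - 447 = (13 - 27/(2*1)) - 447 = (13 - 27/2) - 447 = -½ - 447 = -895/2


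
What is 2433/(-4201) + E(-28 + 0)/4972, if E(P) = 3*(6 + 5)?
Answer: -1087113/1898852 ≈ -0.57251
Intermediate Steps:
E(P) = 33 (E(P) = 3*11 = 33)
2433/(-4201) + E(-28 + 0)/4972 = 2433/(-4201) + 33/4972 = 2433*(-1/4201) + 33*(1/4972) = -2433/4201 + 3/452 = -1087113/1898852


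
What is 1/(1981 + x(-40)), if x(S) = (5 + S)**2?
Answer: 1/3206 ≈ 0.00031192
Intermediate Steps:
1/(1981 + x(-40)) = 1/(1981 + (5 - 40)**2) = 1/(1981 + (-35)**2) = 1/(1981 + 1225) = 1/3206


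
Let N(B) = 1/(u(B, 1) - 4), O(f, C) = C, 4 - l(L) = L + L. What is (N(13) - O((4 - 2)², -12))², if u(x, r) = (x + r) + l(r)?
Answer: 21025/144 ≈ 146.01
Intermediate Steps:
l(L) = 4 - 2*L (l(L) = 4 - (L + L) = 4 - 2*L)
u(x, r) = 4 + x - r (u(x, r) = (x + r) + (4 - 2*r) = (r + x) + (4 - 2*r) = 4 + x - r)
N(B) = 1/(-1 + B) (N(B) = 1/((4 + B - 1*1) - 4) = 1/((4 + B - 1) - 4) = 1/((3 + B) - 4) = 1/(-1 + B))
(N(13) - O((4 - 2)², -12))² = (1/(-1 + 13) - 1*(-12))² = (1/12 + 12)² = (145/12)² = 21025/144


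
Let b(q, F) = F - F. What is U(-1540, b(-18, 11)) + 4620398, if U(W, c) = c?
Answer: 4620398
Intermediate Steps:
b(q, F) = 0
U(-1540, b(-18, 11)) + 4620398 = 0 + 4620398 = 4620398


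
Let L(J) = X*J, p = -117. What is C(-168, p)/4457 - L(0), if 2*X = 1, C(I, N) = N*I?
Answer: 19656/4457 ≈ 4.4101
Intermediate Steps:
C(I, N) = I*N
X = ½ (X = (½)*1 = ½ ≈ 0.50000)
L(J) = J/2
C(-168, p)/4457 - L(0) = -168*(-117)/4457 - 0/2 = 19656*(1/4457) - 1*0 = 19656/4457 + 0 = 19656/4457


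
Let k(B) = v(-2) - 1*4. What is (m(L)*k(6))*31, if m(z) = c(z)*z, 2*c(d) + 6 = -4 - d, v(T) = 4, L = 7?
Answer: 0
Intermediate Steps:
c(d) = -5 - d/2 (c(d) = -3 + (-4 - d)/2 = -3 + (-2 - d/2) = -5 - d/2)
m(z) = z*(-5 - z/2) (m(z) = (-5 - z/2)*z = z*(-5 - z/2))
k(B) = 0 (k(B) = 4 - 1*4 = 4 - 4 = 0)
(m(L)*k(6))*31 = (-½*7*(10 + 7)*0)*31 = (-½*7*17*0)*31 = -119/2*0*31 = 0*31 = 0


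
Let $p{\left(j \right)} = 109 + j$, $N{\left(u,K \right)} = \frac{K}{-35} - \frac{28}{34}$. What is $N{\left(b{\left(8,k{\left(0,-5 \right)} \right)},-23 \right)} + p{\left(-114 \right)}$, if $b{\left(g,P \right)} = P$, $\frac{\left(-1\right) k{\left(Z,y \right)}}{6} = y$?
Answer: $- \frac{3074}{595} \approx -5.1664$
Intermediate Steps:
$k{\left(Z,y \right)} = - 6 y$
$N{\left(u,K \right)} = - \frac{14}{17} - \frac{K}{35}$ ($N{\left(u,K \right)} = K \left(- \frac{1}{35}\right) - \frac{14}{17} = - \frac{K}{35} - \frac{14}{17} = - \frac{14}{17} - \frac{K}{35}$)
$N{\left(b{\left(8,k{\left(0,-5 \right)} \right)},-23 \right)} + p{\left(-114 \right)} = \left(- \frac{14}{17} - - \frac{23}{35}\right) + \left(109 - 114\right) = \left(- \frac{14}{17} + \frac{23}{35}\right) - 5 = - \frac{99}{595} - 5 = - \frac{3074}{595}$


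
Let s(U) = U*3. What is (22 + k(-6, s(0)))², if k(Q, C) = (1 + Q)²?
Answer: 2209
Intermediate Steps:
s(U) = 3*U
(22 + k(-6, s(0)))² = (22 + (1 - 6)²)² = (22 + (-5)²)² = (22 + 25)² = 47² = 2209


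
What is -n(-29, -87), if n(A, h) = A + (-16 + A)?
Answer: 74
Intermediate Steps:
n(A, h) = -16 + 2*A
-n(-29, -87) = -(-16 + 2*(-29)) = -(-16 - 58) = -1*(-74) = 74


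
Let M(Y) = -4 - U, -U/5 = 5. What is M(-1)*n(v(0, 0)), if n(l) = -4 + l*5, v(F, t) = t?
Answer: -84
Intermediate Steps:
U = -25 (U = -5*5 = -25)
n(l) = -4 + 5*l
M(Y) = 21 (M(Y) = -4 - 1*(-25) = -4 + 25 = 21)
M(-1)*n(v(0, 0)) = 21*(-4 + 5*0) = 21*(-4 + 0) = 21*(-4) = -84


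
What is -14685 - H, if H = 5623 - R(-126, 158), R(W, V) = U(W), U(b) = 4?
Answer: -20304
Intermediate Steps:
R(W, V) = 4
H = 5619 (H = 5623 - 1*4 = 5623 - 4 = 5619)
-14685 - H = -14685 - 1*5619 = -14685 - 5619 = -20304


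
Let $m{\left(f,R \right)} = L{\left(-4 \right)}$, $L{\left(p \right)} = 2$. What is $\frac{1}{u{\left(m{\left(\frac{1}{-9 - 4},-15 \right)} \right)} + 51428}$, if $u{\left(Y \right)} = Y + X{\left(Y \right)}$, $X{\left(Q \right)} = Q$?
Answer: $\frac{1}{51432} \approx 1.9443 \cdot 10^{-5}$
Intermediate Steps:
$m{\left(f,R \right)} = 2$
$u{\left(Y \right)} = 2 Y$ ($u{\left(Y \right)} = Y + Y = 2 Y$)
$\frac{1}{u{\left(m{\left(\frac{1}{-9 - 4},-15 \right)} \right)} + 51428} = \frac{1}{2 \cdot 2 + 51428} = \frac{1}{4 + 51428} = \frac{1}{51432}$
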